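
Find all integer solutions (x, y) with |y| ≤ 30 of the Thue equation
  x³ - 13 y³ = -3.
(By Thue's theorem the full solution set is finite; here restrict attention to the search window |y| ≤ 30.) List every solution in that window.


The equation is x³ - 13y³ = -3. For fixed y, x³ = 13·y³ − 3, so a solution requires the RHS to be a perfect cube.
Strategy: iterate y from -30 to 30, compute RHS = 13·y³ − 3, and check whether it is a (positive or negative) perfect cube.
Check small values of y:
  y = 0: RHS = -3 is not a perfect cube.
  y = 1: RHS = 10 is not a perfect cube.
  y = -1: RHS = -16 is not a perfect cube.
  y = 2: RHS = 101 is not a perfect cube.
  y = -2: RHS = -107 is not a perfect cube.
  y = 3: RHS = 348 is not a perfect cube.
  y = -3: RHS = -354 is not a perfect cube.
Continuing the search up to |y| = 30 finds no solutions either.
No (x, y) in the scanned range satisfies the equation.

No integer solutions with |y| ≤ 30.


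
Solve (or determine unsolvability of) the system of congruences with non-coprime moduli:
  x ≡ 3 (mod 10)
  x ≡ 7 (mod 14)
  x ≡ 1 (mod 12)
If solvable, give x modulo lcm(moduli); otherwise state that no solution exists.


Moduli 10, 14, 12 are not pairwise coprime, so CRT works modulo lcm(m_i) when all pairwise compatibility conditions hold.
Pairwise compatibility: gcd(m_i, m_j) must divide a_i - a_j for every pair.
Merge one congruence at a time:
  Start: x ≡ 3 (mod 10).
  Combine with x ≡ 7 (mod 14): gcd(10, 14) = 2; 7 - 3 = 4, which IS divisible by 2, so compatible.
    Write x = 3 + 10·t and substitute into x ≡ 7 (mod 14): 10·t ≡ 7 − 3 = 4 (mod 14).
    Divide the congruence (and modulus) by g = 2: 5·t ≡ 2 (mod 7).
    The inverse of 5 mod 7 is 3 (since 5·3 = 15 = 2·7 + 1), so t ≡ 3·2 = 6 ≡ 6 (mod 7).
    Then x = 3 + 10·6 = 63, valid modulo lcm(10, 14) = 70: x ≡ 63 (mod 70).
  Combine with x ≡ 1 (mod 12): gcd(70, 12) = 2; 1 - 63 = -62, which IS divisible by 2, so compatible.
    Write x = 63 + 70·t and substitute into x ≡ 1 (mod 12): 70·t ≡ 1 − 63 = -62 (mod 12).
    Divide the congruence (and modulus) by g = 2: 35·t ≡ -31 (mod 6).
    Reduce coefficients mod 6: 5·t ≡ 5 (mod 6).
    The inverse of 5 mod 6 is 5 (since 5·5 = 25 = 4·6 + 1), so t ≡ 5·5 = 25 ≡ 1 (mod 6).
    Then x = 63 + 70·1 = 133, valid modulo lcm(70, 12) = 420: x ≡ 133 (mod 420).
Verify: 133 mod 10 = 3, 133 mod 14 = 7, 133 mod 12 = 1.

x ≡ 133 (mod 420).


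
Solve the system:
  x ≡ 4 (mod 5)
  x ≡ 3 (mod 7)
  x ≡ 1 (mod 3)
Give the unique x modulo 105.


Moduli 5, 7, 3 are pairwise coprime; by CRT there is a unique solution modulo M = 5 · 7 · 3 = 105.
Solve pairwise, accumulating the modulus:
  Start with x ≡ 4 (mod 5).
  Combine with x ≡ 3 (mod 7): since gcd(5, 7) = 1, we get a unique residue mod 35.
    Write x = 4 + 5·t and substitute into x ≡ 3 (mod 7): 5·t ≡ 3 − 4 = -1 (mod 7).
    Reduce coefficients mod 7: 5·t ≡ 6 (mod 7).
    The inverse of 5 mod 7 is 3 (since 5·3 = 15 = 2·7 + 1), so t ≡ 3·6 = 18 ≡ 4 (mod 7).
    Then x = 4 + 5·4 = 24, valid modulo lcm(5, 7) = 35: x ≡ 24 (mod 35).
  Combine with x ≡ 1 (mod 3): since gcd(35, 3) = 1, we get a unique residue mod 105.
    Write x = 24 + 35·t and substitute into x ≡ 1 (mod 3): 35·t ≡ 1 − 24 = -23 (mod 3).
    Reduce coefficients mod 3: 2·t ≡ 1 (mod 3).
    The inverse of 2 mod 3 is 2 (since 2·2 = 4 = 1·3 + 1), so t ≡ 2·1 = 2 ≡ 2 (mod 3).
    Then x = 24 + 35·2 = 94, valid modulo lcm(35, 3) = 105: x ≡ 94 (mod 105).
Verify: 94 mod 5 = 4 ✓, 94 mod 7 = 3 ✓, 94 mod 3 = 1 ✓.

x ≡ 94 (mod 105).


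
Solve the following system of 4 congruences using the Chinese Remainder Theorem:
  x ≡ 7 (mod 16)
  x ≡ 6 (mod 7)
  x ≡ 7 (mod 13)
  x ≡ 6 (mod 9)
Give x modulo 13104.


Product of moduli M = 16 · 7 · 13 · 9 = 13104.
Merge one congruence at a time:
  Start: x ≡ 7 (mod 16).
  Combine with x ≡ 6 (mod 7); new modulus lcm = 112.
    Write x = 7 + 16·t and substitute into x ≡ 6 (mod 7): 16·t ≡ 6 − 7 = -1 (mod 7).
    Reduce coefficients mod 7: 2·t ≡ 6 (mod 7).
    The inverse of 2 mod 7 is 4 (since 2·4 = 8 = 1·7 + 1), so t ≡ 4·6 = 24 ≡ 3 (mod 7).
    Then x = 7 + 16·3 = 55, valid modulo lcm(16, 7) = 112: x ≡ 55 (mod 112).
  Combine with x ≡ 7 (mod 13); new modulus lcm = 1456.
    Write x = 55 + 112·t and substitute into x ≡ 7 (mod 13): 112·t ≡ 7 − 55 = -48 (mod 13).
    Reduce coefficients mod 13: 8·t ≡ 4 (mod 13).
    The inverse of 8 mod 13 is 5 (since 8·5 = 40 = 3·13 + 1), so t ≡ 5·4 = 20 ≡ 7 (mod 13).
    Then x = 55 + 112·7 = 839, valid modulo lcm(112, 13) = 1456: x ≡ 839 (mod 1456).
  Combine with x ≡ 6 (mod 9); new modulus lcm = 13104.
    Write x = 839 + 1456·t and substitute into x ≡ 6 (mod 9): 1456·t ≡ 6 − 839 = -833 (mod 9).
    Reduce coefficients mod 9: 7·t ≡ 4 (mod 9).
    The inverse of 7 mod 9 is 4 (since 7·4 = 28 = 3·9 + 1), so t ≡ 4·4 = 16 ≡ 7 (mod 9).
    Then x = 839 + 1456·7 = 11031, valid modulo lcm(1456, 9) = 13104: x ≡ 11031 (mod 13104).
Verify against each original: 11031 mod 16 = 7, 11031 mod 7 = 6, 11031 mod 13 = 7, 11031 mod 9 = 6.

x ≡ 11031 (mod 13104).


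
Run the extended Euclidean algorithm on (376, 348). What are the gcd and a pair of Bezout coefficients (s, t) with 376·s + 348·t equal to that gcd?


Euclidean algorithm on (376, 348) — divide until remainder is 0:
  376 = 1 · 348 + 28
  348 = 12 · 28 + 12
  28 = 2 · 12 + 4
  12 = 3 · 4 + 0
gcd(376, 348) = 4.
Track Bezout coefficients alongside the remainders: start with r₀ = 376 = a·1 + b·0 (s = 1, t = 0) and r₁ = 348 = a·0 + b·1 (s = 0, t = 1); each new remainder r_{k+1} = r_{k-1} − q_k·r_k inherits s_{k+1} = s_{k-1} − q_k·s_k, t_{k+1} = t_{k-1} − q_k·t_k, so r_k = a·s_k + b·t_k at every step:
  q = 1: r = 28, s = 1 − 1·0 = 1, t = 0 − 1·1 = -1  (check: 376·1 + 348·(-1) = 28)
  q = 12: r = 12, s = 0 − 12·1 = -12, t = 1 − 12·(-1) = 13  (check: 376·(-12) + 348·13 = 12)
  q = 2: r = 4, s = 1 − 2·(-12) = 25, t = -1 − 2·13 = -27  (check: 376·25 + 348·(-27) = 4)
The row with r = 4 (the gcd) gives the Bezout coefficients s = 25, t = -27.
Result: 376 · (25) + 348 · (-27) = 4.

gcd(376, 348) = 4; s = 25, t = -27 (check: 376·25 + 348·(-27) = 4).


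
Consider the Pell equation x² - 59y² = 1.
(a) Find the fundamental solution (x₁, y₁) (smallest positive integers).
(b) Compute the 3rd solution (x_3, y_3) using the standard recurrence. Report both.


Step 1: Find the fundamental solution (x₁, y₁) of x² - 59y² = 1.
  Expand √59 as a continued fraction. a₀ = ⌊√59⌋ = 7; iterate m_{k+1} = d_k·a_k − m_k, d_{k+1} = (59 − m_{k+1}²)/d_k, a_{k+1} = ⌊(a₀ + m_{k+1})/d_{k+1}⌋ (starting m₀ = 0, d₀ = 1), with convergents p_k = a_k·p_{k-1} + p_{k-2}, q_k = a_k·q_{k-1} + q_{k-2} (p₋₁ = 1, q₋₁ = 0):
  k = 0: a₀ = 7; p₀/q₀ = 7/1; p₀² − 59·q₀² = 49 − 59 = -10.
  k = 1: m = 7, d = 10, a = ⌊(7 + 7)/10⌋ = 1; p/q = (1·7 + 1)/(1·1 + 0) = 8/1; p² − 59·q² = 64 − 59 = 5.
  k = 2: m = 3, d = 5, a = ⌊(7 + 3)/5⌋ = 2; p/q = (2·8 + 7)/(2·1 + 1) = 23/3; p² − 59·q² = 529 − 531 = -2.
  k = 3: m = 7, d = 2, a = ⌊(7 + 7)/2⌋ = 7; p/q = (7·23 + 8)/(7·3 + 1) = 169/22; p² − 59·q² = 28561 − 28556 = 5.
  k = 4: m = 7, d = 5, a = ⌊(7 + 7)/5⌋ = 2; p/q = (2·169 + 23)/(2·22 + 3) = 361/47; p² − 59·q² = 130321 − 130331 = -10.
  k = 5: m = 3, d = 10, a = ⌊(7 + 3)/10⌋ = 1; p/q = (1·361 + 169)/(1·47 + 22) = 530/69; p² − 59·q² = 280900 − 280899 = 1.
  The first convergent with p² − 59·q² = 1 gives the fundamental solution (x₁, y₁) = (530, 69).
Step 2: Apply the recurrence (x_{n+1}, y_{n+1}) = (x₁x_n + 59y₁y_n, x₁y_n + y₁x_n) repeatedly.
  From (x_1, y_1) = (530, 69): x_2 = 530·530 + 59·69·69 = 561799; y_2 = 530·69 + 69·530 = 73140.
  From (x_2, y_2) = (561799, 73140): x_3 = 530·561799 + 59·69·73140 = 595506410; y_3 = 530·73140 + 69·561799 = 77528331.
Step 3: Verify x_3² - 59·y_3² = 354627884351088100 - 354627884351088099 = 1 (should be 1). ✓

(x_1, y_1) = (530, 69); (x_3, y_3) = (595506410, 77528331).


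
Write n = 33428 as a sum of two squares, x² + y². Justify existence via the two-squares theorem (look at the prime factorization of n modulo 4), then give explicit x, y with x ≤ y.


Step 1: Factor n = 33428 = 2^2 · 61 · 137.
Step 2: Check the mod-4 condition on each prime factor: 2 = 2 (special); 61 ≡ 1 (mod 4), exponent 1; 137 ≡ 1 (mod 4), exponent 1.
All primes ≡ 3 (mod 4) appear to even exponent (or don't appear), so by the two-squares theorem n IS expressible as a sum of two squares.
Step 3: Build a representation. Group n = k² · m with k = 2 and m = 61 · 137 = 8357 (a product of primes ≡ 1 (mod 4)); a representation of m scales to one of n via (k·x)² + (k·y)² = k²(x² + y²). Each prime p ≡ 1 (mod 4) is itself a sum of two squares; find a² by testing p − a² for a perfect square:
  61: 61 − 1² = 60, 61 − 2² = 57, 61 − 3² = 52, 61 − 4² = 45, 61 − 5² = 36 = 6² ⇒ 61 = 5² + 6².
  137: 137 − 1² = 136, 137 − 2² = 133, 137 − 3² = 128, 137 − 4² = 121 = 11² ⇒ 137 = 4² + 11².
  Combine using the Brahmagupta–Fibonacci identity (a² + b²)(c² + d²) = (ac − bd)² + (ad + bc)² = (ac + bd)² + (ad − bc)²:
  61 · 137 = 8357: from (5² + 6²)(4² + 11²), take (5·4 − 6·11, 5·11 + 6·4) = (20 − 66, 55 + 24) = (-46, 79); dropping signs (only squares matter) gives (46, 79); check 46² + 79² = 2116 + 6241 = 8357 ✓.
  Scale by k = 2: (2·46, 2·79) = (92, 158).
Step 4: Order so x ≤ y and verify: 92² + 158² = 8464 + 24964 = 33428 = n. ✓

n = 33428 = 92² + 158² (one valid representation with x ≤ y).


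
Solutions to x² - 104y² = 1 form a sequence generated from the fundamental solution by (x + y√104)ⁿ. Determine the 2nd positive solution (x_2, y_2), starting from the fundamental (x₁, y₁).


Step 1: Find the fundamental solution (x₁, y₁) of x² - 104y² = 1.
  Expand √104 as a continued fraction. a₀ = ⌊√104⌋ = 10; iterate m_{k+1} = d_k·a_k − m_k, d_{k+1} = (104 − m_{k+1}²)/d_k, a_{k+1} = ⌊(a₀ + m_{k+1})/d_{k+1}⌋ (starting m₀ = 0, d₀ = 1), with convergents p_k = a_k·p_{k-1} + p_{k-2}, q_k = a_k·q_{k-1} + q_{k-2} (p₋₁ = 1, q₋₁ = 0):
  k = 0: a₀ = 10; p₀/q₀ = 10/1; p₀² − 104·q₀² = 100 − 104 = -4.
  k = 1: m = 10, d = 4, a = ⌊(10 + 10)/4⌋ = 5; p/q = (5·10 + 1)/(5·1 + 0) = 51/5; p² − 104·q² = 2601 − 2600 = 1.
  The first convergent with p² − 104·q² = 1 gives the fundamental solution (x₁, y₁) = (51, 5).
Step 2: Apply the recurrence (x_{n+1}, y_{n+1}) = (x₁x_n + 104y₁y_n, x₁y_n + y₁x_n) repeatedly.
  From (x_1, y_1) = (51, 5): x_2 = 51·51 + 104·5·5 = 5201; y_2 = 51·5 + 5·51 = 510.
Step 3: Verify x_2² - 104·y_2² = 27050401 - 27050400 = 1 (should be 1). ✓

(x_1, y_1) = (51, 5); (x_2, y_2) = (5201, 510).


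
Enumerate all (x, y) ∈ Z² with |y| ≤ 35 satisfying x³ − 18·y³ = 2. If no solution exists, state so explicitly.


The equation is x³ - 18y³ = 2. For fixed y, x³ = 18·y³ + 2, so a solution requires the RHS to be a perfect cube.
Strategy: iterate y from -35 to 35, compute RHS = 18·y³ + 2, and check whether it is a (positive or negative) perfect cube.
Check small values of y:
  y = 0: RHS = 2 is not a perfect cube.
  y = 1: RHS = 20 is not a perfect cube.
  y = -1: RHS = -16 is not a perfect cube.
  y = 2: RHS = 146 is not a perfect cube.
  y = -2: RHS = -142 is not a perfect cube.
  y = 3: RHS = 488 is not a perfect cube.
  y = -3: RHS = -484 is not a perfect cube.
Continuing the search up to |y| = 35 finds no solutions either.
No (x, y) in the scanned range satisfies the equation.

No integer solutions with |y| ≤ 35.


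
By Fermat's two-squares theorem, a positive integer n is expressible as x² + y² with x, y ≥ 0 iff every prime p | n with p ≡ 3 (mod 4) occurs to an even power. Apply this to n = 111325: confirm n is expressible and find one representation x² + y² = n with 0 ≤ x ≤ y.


Step 1: Factor n = 111325 = 5^2 · 61 · 73.
Step 2: Check the mod-4 condition on each prime factor: 5 ≡ 1 (mod 4), exponent 2; 61 ≡ 1 (mod 4), exponent 1; 73 ≡ 1 (mod 4), exponent 1.
All primes ≡ 3 (mod 4) appear to even exponent (or don't appear), so by the two-squares theorem n IS expressible as a sum of two squares.
Step 3: Build a representation. Group n = k² · m with k = 5 and m = 61 · 73 = 4453 (a product of primes ≡ 1 (mod 4)); a representation of m scales to one of n via (k·x)² + (k·y)² = k²(x² + y²). Each prime p ≡ 1 (mod 4) is itself a sum of two squares; find a² by testing p − a² for a perfect square:
  61: 61 − 1² = 60, 61 − 2² = 57, 61 − 3² = 52, 61 − 4² = 45, 61 − 5² = 36 = 6² ⇒ 61 = 5² + 6².
  73: 73 − 1² = 72, 73 − 2² = 69, 73 − 3² = 64 = 8² ⇒ 73 = 3² + 8².
  Combine using the Brahmagupta–Fibonacci identity (a² + b²)(c² + d²) = (ac − bd)² + (ad + bc)² = (ac + bd)² + (ad − bc)²:
  61 · 73 = 4453: from (5² + 6²)(3² + 8²), take (5·3 − 6·8, 5·8 + 6·3) = (15 − 48, 40 + 18) = (-33, 58); dropping signs (only squares matter) gives (33, 58); check 33² + 58² = 1089 + 3364 = 4453 ✓.
  Scale by k = 5: (5·33, 5·58) = (165, 290).
Step 4: Order so x ≤ y and verify: 165² + 290² = 27225 + 84100 = 111325 = n. ✓

n = 111325 = 165² + 290² (one valid representation with x ≤ y).


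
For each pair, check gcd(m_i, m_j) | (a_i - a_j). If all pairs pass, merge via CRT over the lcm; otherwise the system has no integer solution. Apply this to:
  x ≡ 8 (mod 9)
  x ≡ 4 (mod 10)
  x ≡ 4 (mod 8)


Moduli 9, 10, 8 are not pairwise coprime, so CRT works modulo lcm(m_i) when all pairwise compatibility conditions hold.
Pairwise compatibility: gcd(m_i, m_j) must divide a_i - a_j for every pair.
Merge one congruence at a time:
  Start: x ≡ 8 (mod 9).
  Combine with x ≡ 4 (mod 10): gcd(9, 10) = 1; 4 - 8 = -4, which IS divisible by 1, so compatible.
    Write x = 8 + 9·t and substitute into x ≡ 4 (mod 10): 9·t ≡ 4 − 8 = -4 (mod 10).
    Reduce coefficients mod 10: 9·t ≡ 6 (mod 10).
    The inverse of 9 mod 10 is 9 (since 9·9 = 81 = 8·10 + 1), so t ≡ 9·6 = 54 ≡ 4 (mod 10).
    Then x = 8 + 9·4 = 44, valid modulo lcm(9, 10) = 90: x ≡ 44 (mod 90).
  Combine with x ≡ 4 (mod 8): gcd(90, 8) = 2; 4 - 44 = -40, which IS divisible by 2, so compatible.
    Write x = 44 + 90·t and substitute into x ≡ 4 (mod 8): 90·t ≡ 4 − 44 = -40 (mod 8).
    Divide the congruence (and modulus) by g = 2: 45·t ≡ -20 (mod 4).
    Reduce coefficients mod 4: 1·t ≡ 0 (mod 4).
    So t ≡ 0 (mod 4).
    Then x = 44 + 90·0 = 44, valid modulo lcm(90, 8) = 360: x ≡ 44 (mod 360).
Verify: 44 mod 9 = 8, 44 mod 10 = 4, 44 mod 8 = 4.

x ≡ 44 (mod 360).


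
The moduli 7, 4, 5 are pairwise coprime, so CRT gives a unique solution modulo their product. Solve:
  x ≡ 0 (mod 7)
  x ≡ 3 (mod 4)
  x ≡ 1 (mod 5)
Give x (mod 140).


Moduli 7, 4, 5 are pairwise coprime; by CRT there is a unique solution modulo M = 7 · 4 · 5 = 140.
Solve pairwise, accumulating the modulus:
  Start with x ≡ 0 (mod 7).
  Combine with x ≡ 3 (mod 4): since gcd(7, 4) = 1, we get a unique residue mod 28.
    Write x = 0 + 7·t and substitute into x ≡ 3 (mod 4): 7·t ≡ 3 − 0 = 3 (mod 4).
    Reduce coefficients mod 4: 3·t ≡ 3 (mod 4).
    The inverse of 3 mod 4 is 3 (since 3·3 = 9 = 2·4 + 1), so t ≡ 3·3 = 9 ≡ 1 (mod 4).
    Then x = 0 + 7·1 = 7, valid modulo lcm(7, 4) = 28: x ≡ 7 (mod 28).
  Combine with x ≡ 1 (mod 5): since gcd(28, 5) = 1, we get a unique residue mod 140.
    Write x = 7 + 28·t and substitute into x ≡ 1 (mod 5): 28·t ≡ 1 − 7 = -6 (mod 5).
    Reduce coefficients mod 5: 3·t ≡ 4 (mod 5).
    The inverse of 3 mod 5 is 2 (since 3·2 = 6 = 1·5 + 1), so t ≡ 2·4 = 8 ≡ 3 (mod 5).
    Then x = 7 + 28·3 = 91, valid modulo lcm(28, 5) = 140: x ≡ 91 (mod 140).
Verify: 91 mod 7 = 0 ✓, 91 mod 4 = 3 ✓, 91 mod 5 = 1 ✓.

x ≡ 91 (mod 140).


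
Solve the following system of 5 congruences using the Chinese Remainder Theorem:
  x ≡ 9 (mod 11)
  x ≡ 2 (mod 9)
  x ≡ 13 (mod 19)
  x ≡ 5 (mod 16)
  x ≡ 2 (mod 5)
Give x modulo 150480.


Product of moduli M = 11 · 9 · 19 · 16 · 5 = 150480.
Merge one congruence at a time:
  Start: x ≡ 9 (mod 11).
  Combine with x ≡ 2 (mod 9); new modulus lcm = 99.
    Write x = 9 + 11·t and substitute into x ≡ 2 (mod 9): 11·t ≡ 2 − 9 = -7 (mod 9).
    Reduce coefficients mod 9: 2·t ≡ 2 (mod 9).
    The inverse of 2 mod 9 is 5 (since 2·5 = 10 = 1·9 + 1), so t ≡ 5·2 = 10 ≡ 1 (mod 9).
    Then x = 9 + 11·1 = 20, valid modulo lcm(11, 9) = 99: x ≡ 20 (mod 99).
  Combine with x ≡ 13 (mod 19); new modulus lcm = 1881.
    Write x = 20 + 99·t and substitute into x ≡ 13 (mod 19): 99·t ≡ 13 − 20 = -7 (mod 19).
    Reduce coefficients mod 19: 4·t ≡ 12 (mod 19).
    The inverse of 4 mod 19 is 5 (since 4·5 = 20 = 1·19 + 1), so t ≡ 5·12 = 60 ≡ 3 (mod 19).
    Then x = 20 + 99·3 = 317, valid modulo lcm(99, 19) = 1881: x ≡ 317 (mod 1881).
  Combine with x ≡ 5 (mod 16); new modulus lcm = 30096.
    Write x = 317 + 1881·t and substitute into x ≡ 5 (mod 16): 1881·t ≡ 5 − 317 = -312 (mod 16).
    Reduce coefficients mod 16: 9·t ≡ 8 (mod 16).
    The inverse of 9 mod 16 is 9 (since 9·9 = 81 = 5·16 + 1), so t ≡ 9·8 = 72 ≡ 8 (mod 16).
    Then x = 317 + 1881·8 = 15365, valid modulo lcm(1881, 16) = 30096: x ≡ 15365 (mod 30096).
  Combine with x ≡ 2 (mod 5); new modulus lcm = 150480.
    Write x = 15365 + 30096·t and substitute into x ≡ 2 (mod 5): 30096·t ≡ 2 − 15365 = -15363 (mod 5).
    Reduce coefficients mod 5: 1·t ≡ 2 (mod 5).
    So t ≡ 2 (mod 5).
    Then x = 15365 + 30096·2 = 75557, valid modulo lcm(30096, 5) = 150480: x ≡ 75557 (mod 150480).
Verify against each original: 75557 mod 11 = 9, 75557 mod 9 = 2, 75557 mod 19 = 13, 75557 mod 16 = 5, 75557 mod 5 = 2.

x ≡ 75557 (mod 150480).


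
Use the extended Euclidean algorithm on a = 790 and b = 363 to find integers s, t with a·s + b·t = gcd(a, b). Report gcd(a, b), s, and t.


Euclidean algorithm on (790, 363) — divide until remainder is 0:
  790 = 2 · 363 + 64
  363 = 5 · 64 + 43
  64 = 1 · 43 + 21
  43 = 2 · 21 + 1
  21 = 21 · 1 + 0
gcd(790, 363) = 1.
Track Bezout coefficients alongside the remainders: start with r₀ = 790 = a·1 + b·0 (s = 1, t = 0) and r₁ = 363 = a·0 + b·1 (s = 0, t = 1); each new remainder r_{k+1} = r_{k-1} − q_k·r_k inherits s_{k+1} = s_{k-1} − q_k·s_k, t_{k+1} = t_{k-1} − q_k·t_k, so r_k = a·s_k + b·t_k at every step:
  q = 2: r = 64, s = 1 − 2·0 = 1, t = 0 − 2·1 = -2  (check: 790·1 + 363·(-2) = 64)
  q = 5: r = 43, s = 0 − 5·1 = -5, t = 1 − 5·(-2) = 11  (check: 790·(-5) + 363·11 = 43)
  q = 1: r = 21, s = 1 − 1·(-5) = 6, t = -2 − 1·11 = -13  (check: 790·6 + 363·(-13) = 21)
  q = 2: r = 1, s = -5 − 2·6 = -17, t = 11 − 2·(-13) = 37  (check: 790·(-17) + 363·37 = 1)
The row with r = 1 (the gcd) gives the Bezout coefficients s = -17, t = 37.
Result: 790 · (-17) + 363 · (37) = 1.

gcd(790, 363) = 1; s = -17, t = 37 (check: 790·(-17) + 363·37 = 1).


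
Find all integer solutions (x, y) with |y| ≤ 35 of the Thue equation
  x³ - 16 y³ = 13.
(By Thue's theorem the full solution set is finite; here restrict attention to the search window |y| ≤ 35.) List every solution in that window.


The equation is x³ - 16y³ = 13. For fixed y, x³ = 16·y³ + 13, so a solution requires the RHS to be a perfect cube.
Strategy: iterate y from -35 to 35, compute RHS = 16·y³ + 13, and check whether it is a (positive or negative) perfect cube.
Check small values of y:
  y = 0: RHS = 13 is not a perfect cube.
  y = 1: RHS = 29 is not a perfect cube.
  y = -1: RHS = -3 is not a perfect cube.
  y = 2: RHS = 141 is not a perfect cube.
  y = -2: RHS = -115 is not a perfect cube.
  y = 3: RHS = 445 is not a perfect cube.
  y = -3: RHS = -419 is not a perfect cube.
Continuing the search up to |y| = 35 finds no solutions either.
No (x, y) in the scanned range satisfies the equation.

No integer solutions with |y| ≤ 35.


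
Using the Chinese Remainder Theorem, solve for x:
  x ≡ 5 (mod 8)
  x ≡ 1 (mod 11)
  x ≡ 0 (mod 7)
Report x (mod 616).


Moduli 8, 11, 7 are pairwise coprime; by CRT there is a unique solution modulo M = 8 · 11 · 7 = 616.
Solve pairwise, accumulating the modulus:
  Start with x ≡ 5 (mod 8).
  Combine with x ≡ 1 (mod 11): since gcd(8, 11) = 1, we get a unique residue mod 88.
    Write x = 5 + 8·t and substitute into x ≡ 1 (mod 11): 8·t ≡ 1 − 5 = -4 (mod 11).
    Reduce coefficients mod 11: 8·t ≡ 7 (mod 11).
    The inverse of 8 mod 11 is 7 (since 8·7 = 56 = 5·11 + 1), so t ≡ 7·7 = 49 ≡ 5 (mod 11).
    Then x = 5 + 8·5 = 45, valid modulo lcm(8, 11) = 88: x ≡ 45 (mod 88).
  Combine with x ≡ 0 (mod 7): since gcd(88, 7) = 1, we get a unique residue mod 616.
    Write x = 45 + 88·t and substitute into x ≡ 0 (mod 7): 88·t ≡ 0 − 45 = -45 (mod 7).
    Reduce coefficients mod 7: 4·t ≡ 4 (mod 7).
    The inverse of 4 mod 7 is 2 (since 4·2 = 8 = 1·7 + 1), so t ≡ 2·4 = 8 ≡ 1 (mod 7).
    Then x = 45 + 88·1 = 133, valid modulo lcm(88, 7) = 616: x ≡ 133 (mod 616).
Verify: 133 mod 8 = 5 ✓, 133 mod 11 = 1 ✓, 133 mod 7 = 0 ✓.

x ≡ 133 (mod 616).


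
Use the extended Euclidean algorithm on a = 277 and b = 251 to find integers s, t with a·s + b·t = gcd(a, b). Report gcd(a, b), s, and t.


Euclidean algorithm on (277, 251) — divide until remainder is 0:
  277 = 1 · 251 + 26
  251 = 9 · 26 + 17
  26 = 1 · 17 + 9
  17 = 1 · 9 + 8
  9 = 1 · 8 + 1
  8 = 8 · 1 + 0
gcd(277, 251) = 1.
Track Bezout coefficients alongside the remainders: start with r₀ = 277 = a·1 + b·0 (s = 1, t = 0) and r₁ = 251 = a·0 + b·1 (s = 0, t = 1); each new remainder r_{k+1} = r_{k-1} − q_k·r_k inherits s_{k+1} = s_{k-1} − q_k·s_k, t_{k+1} = t_{k-1} − q_k·t_k, so r_k = a·s_k + b·t_k at every step:
  q = 1: r = 26, s = 1 − 1·0 = 1, t = 0 − 1·1 = -1  (check: 277·1 + 251·(-1) = 26)
  q = 9: r = 17, s = 0 − 9·1 = -9, t = 1 − 9·(-1) = 10  (check: 277·(-9) + 251·10 = 17)
  q = 1: r = 9, s = 1 − 1·(-9) = 10, t = -1 − 1·10 = -11  (check: 277·10 + 251·(-11) = 9)
  q = 1: r = 8, s = -9 − 1·10 = -19, t = 10 − 1·(-11) = 21  (check: 277·(-19) + 251·21 = 8)
  q = 1: r = 1, s = 10 − 1·(-19) = 29, t = -11 − 1·21 = -32  (check: 277·29 + 251·(-32) = 1)
The row with r = 1 (the gcd) gives the Bezout coefficients s = 29, t = -32.
Result: 277 · (29) + 251 · (-32) = 1.

gcd(277, 251) = 1; s = 29, t = -32 (check: 277·29 + 251·(-32) = 1).


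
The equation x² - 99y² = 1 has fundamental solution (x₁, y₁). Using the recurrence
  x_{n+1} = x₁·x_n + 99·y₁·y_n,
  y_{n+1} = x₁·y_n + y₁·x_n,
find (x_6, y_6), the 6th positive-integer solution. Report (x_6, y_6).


Step 1: Find the fundamental solution (x₁, y₁) of x² - 99y² = 1.
  Expand √99 as a continued fraction. a₀ = ⌊√99⌋ = 9; iterate m_{k+1} = d_k·a_k − m_k, d_{k+1} = (99 − m_{k+1}²)/d_k, a_{k+1} = ⌊(a₀ + m_{k+1})/d_{k+1}⌋ (starting m₀ = 0, d₀ = 1), with convergents p_k = a_k·p_{k-1} + p_{k-2}, q_k = a_k·q_{k-1} + q_{k-2} (p₋₁ = 1, q₋₁ = 0):
  k = 0: a₀ = 9; p₀/q₀ = 9/1; p₀² − 99·q₀² = 81 − 99 = -18.
  k = 1: m = 9, d = 18, a = ⌊(9 + 9)/18⌋ = 1; p/q = (1·9 + 1)/(1·1 + 0) = 10/1; p² − 99·q² = 100 − 99 = 1.
  The first convergent with p² − 99·q² = 1 gives the fundamental solution (x₁, y₁) = (10, 1).
Step 2: Apply the recurrence (x_{n+1}, y_{n+1}) = (x₁x_n + 99y₁y_n, x₁y_n + y₁x_n) repeatedly.
  From (x_1, y_1) = (10, 1): x_2 = 10·10 + 99·1·1 = 199; y_2 = 10·1 + 1·10 = 20.
  From (x_2, y_2) = (199, 20): x_3 = 10·199 + 99·1·20 = 3970; y_3 = 10·20 + 1·199 = 399.
  From (x_3, y_3) = (3970, 399): x_4 = 10·3970 + 99·1·399 = 79201; y_4 = 10·399 + 1·3970 = 7960.
  From (x_4, y_4) = (79201, 7960): x_5 = 10·79201 + 99·1·7960 = 1580050; y_5 = 10·7960 + 1·79201 = 158801.
  From (x_5, y_5) = (1580050, 158801): x_6 = 10·1580050 + 99·1·158801 = 31521799; y_6 = 10·158801 + 1·1580050 = 3168060.
Step 3: Verify x_6² - 99·y_6² = 993623812196401 - 993623812196400 = 1 (should be 1). ✓

(x_1, y_1) = (10, 1); (x_6, y_6) = (31521799, 3168060).


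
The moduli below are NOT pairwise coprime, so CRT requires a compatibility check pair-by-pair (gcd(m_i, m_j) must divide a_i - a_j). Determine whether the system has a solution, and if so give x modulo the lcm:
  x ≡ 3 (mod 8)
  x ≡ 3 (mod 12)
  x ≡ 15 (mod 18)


Moduli 8, 12, 18 are not pairwise coprime, so CRT works modulo lcm(m_i) when all pairwise compatibility conditions hold.
Pairwise compatibility: gcd(m_i, m_j) must divide a_i - a_j for every pair.
Merge one congruence at a time:
  Start: x ≡ 3 (mod 8).
  Combine with x ≡ 3 (mod 12): gcd(8, 12) = 4; 3 - 3 = 0, which IS divisible by 4, so compatible.
    Write x = 3 + 8·t and substitute into x ≡ 3 (mod 12): 8·t ≡ 3 − 3 = 0 (mod 12).
    Divide the congruence (and modulus) by g = 4: 2·t ≡ 0 (mod 3).
    The inverse of 2 mod 3 is 2 (since 2·2 = 4 = 1·3 + 1), so t ≡ 2·0 = 0 ≡ 0 (mod 3).
    Then x = 3 + 8·0 = 3, valid modulo lcm(8, 12) = 24: x ≡ 3 (mod 24).
  Combine with x ≡ 15 (mod 18): gcd(24, 18) = 6; 15 - 3 = 12, which IS divisible by 6, so compatible.
    Write x = 3 + 24·t and substitute into x ≡ 15 (mod 18): 24·t ≡ 15 − 3 = 12 (mod 18).
    Divide the congruence (and modulus) by g = 6: 4·t ≡ 2 (mod 3).
    Reduce coefficients mod 3: 1·t ≡ 2 (mod 3).
    So t ≡ 2 (mod 3).
    Then x = 3 + 24·2 = 51, valid modulo lcm(24, 18) = 72: x ≡ 51 (mod 72).
Verify: 51 mod 8 = 3, 51 mod 12 = 3, 51 mod 18 = 15.

x ≡ 51 (mod 72).


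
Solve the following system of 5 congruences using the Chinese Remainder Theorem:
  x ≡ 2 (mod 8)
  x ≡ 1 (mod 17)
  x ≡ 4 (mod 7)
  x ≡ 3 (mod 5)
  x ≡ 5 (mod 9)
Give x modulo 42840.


Product of moduli M = 8 · 17 · 7 · 5 · 9 = 42840.
Merge one congruence at a time:
  Start: x ≡ 2 (mod 8).
  Combine with x ≡ 1 (mod 17); new modulus lcm = 136.
    Write x = 2 + 8·t and substitute into x ≡ 1 (mod 17): 8·t ≡ 1 − 2 = -1 (mod 17).
    Reduce coefficients mod 17: 8·t ≡ 16 (mod 17).
    The inverse of 8 mod 17 is 15 (since 8·15 = 120 = 7·17 + 1), so t ≡ 15·16 = 240 ≡ 2 (mod 17).
    Then x = 2 + 8·2 = 18, valid modulo lcm(8, 17) = 136: x ≡ 18 (mod 136).
  Combine with x ≡ 4 (mod 7); new modulus lcm = 952.
    Write x = 18 + 136·t and substitute into x ≡ 4 (mod 7): 136·t ≡ 4 − 18 = -14 (mod 7).
    Reduce coefficients mod 7: 3·t ≡ 0 (mod 7).
    The inverse of 3 mod 7 is 5 (since 3·5 = 15 = 2·7 + 1), so t ≡ 5·0 = 0 ≡ 0 (mod 7).
    Then x = 18 + 136·0 = 18, valid modulo lcm(136, 7) = 952: x ≡ 18 (mod 952).
  Combine with x ≡ 3 (mod 5); new modulus lcm = 4760.
    Write x = 18 + 952·t and substitute into x ≡ 3 (mod 5): 952·t ≡ 3 − 18 = -15 (mod 5).
    Reduce coefficients mod 5: 2·t ≡ 0 (mod 5).
    The inverse of 2 mod 5 is 3 (since 2·3 = 6 = 1·5 + 1), so t ≡ 3·0 = 0 ≡ 0 (mod 5).
    Then x = 18 + 952·0 = 18, valid modulo lcm(952, 5) = 4760: x ≡ 18 (mod 4760).
  Combine with x ≡ 5 (mod 9); new modulus lcm = 42840.
    Write x = 18 + 4760·t and substitute into x ≡ 5 (mod 9): 4760·t ≡ 5 − 18 = -13 (mod 9).
    Reduce coefficients mod 9: 8·t ≡ 5 (mod 9).
    The inverse of 8 mod 9 is 8 (since 8·8 = 64 = 7·9 + 1), so t ≡ 8·5 = 40 ≡ 4 (mod 9).
    Then x = 18 + 4760·4 = 19058, valid modulo lcm(4760, 9) = 42840: x ≡ 19058 (mod 42840).
Verify against each original: 19058 mod 8 = 2, 19058 mod 17 = 1, 19058 mod 7 = 4, 19058 mod 5 = 3, 19058 mod 9 = 5.

x ≡ 19058 (mod 42840).


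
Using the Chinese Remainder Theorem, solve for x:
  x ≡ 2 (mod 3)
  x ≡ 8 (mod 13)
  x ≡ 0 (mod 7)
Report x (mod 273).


Moduli 3, 13, 7 are pairwise coprime; by CRT there is a unique solution modulo M = 3 · 13 · 7 = 273.
Solve pairwise, accumulating the modulus:
  Start with x ≡ 2 (mod 3).
  Combine with x ≡ 8 (mod 13): since gcd(3, 13) = 1, we get a unique residue mod 39.
    Write x = 2 + 3·t and substitute into x ≡ 8 (mod 13): 3·t ≡ 8 − 2 = 6 (mod 13).
    The inverse of 3 mod 13 is 9 (since 3·9 = 27 = 2·13 + 1), so t ≡ 9·6 = 54 ≡ 2 (mod 13).
    Then x = 2 + 3·2 = 8, valid modulo lcm(3, 13) = 39: x ≡ 8 (mod 39).
  Combine with x ≡ 0 (mod 7): since gcd(39, 7) = 1, we get a unique residue mod 273.
    Write x = 8 + 39·t and substitute into x ≡ 0 (mod 7): 39·t ≡ 0 − 8 = -8 (mod 7).
    Reduce coefficients mod 7: 4·t ≡ 6 (mod 7).
    The inverse of 4 mod 7 is 2 (since 4·2 = 8 = 1·7 + 1), so t ≡ 2·6 = 12 ≡ 5 (mod 7).
    Then x = 8 + 39·5 = 203, valid modulo lcm(39, 7) = 273: x ≡ 203 (mod 273).
Verify: 203 mod 3 = 2 ✓, 203 mod 13 = 8 ✓, 203 mod 7 = 0 ✓.

x ≡ 203 (mod 273).


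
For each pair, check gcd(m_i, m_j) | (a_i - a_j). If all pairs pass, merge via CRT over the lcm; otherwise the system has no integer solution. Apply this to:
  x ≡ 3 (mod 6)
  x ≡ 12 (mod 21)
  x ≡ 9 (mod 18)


Moduli 6, 21, 18 are not pairwise coprime, so CRT works modulo lcm(m_i) when all pairwise compatibility conditions hold.
Pairwise compatibility: gcd(m_i, m_j) must divide a_i - a_j for every pair.
Merge one congruence at a time:
  Start: x ≡ 3 (mod 6).
  Combine with x ≡ 12 (mod 21): gcd(6, 21) = 3; 12 - 3 = 9, which IS divisible by 3, so compatible.
    Write x = 3 + 6·t and substitute into x ≡ 12 (mod 21): 6·t ≡ 12 − 3 = 9 (mod 21).
    Divide the congruence (and modulus) by g = 3: 2·t ≡ 3 (mod 7).
    The inverse of 2 mod 7 is 4 (since 2·4 = 8 = 1·7 + 1), so t ≡ 4·3 = 12 ≡ 5 (mod 7).
    Then x = 3 + 6·5 = 33, valid modulo lcm(6, 21) = 42: x ≡ 33 (mod 42).
  Combine with x ≡ 9 (mod 18): gcd(42, 18) = 6; 9 - 33 = -24, which IS divisible by 6, so compatible.
    Write x = 33 + 42·t and substitute into x ≡ 9 (mod 18): 42·t ≡ 9 − 33 = -24 (mod 18).
    Divide the congruence (and modulus) by g = 6: 7·t ≡ -4 (mod 3).
    Reduce coefficients mod 3: 1·t ≡ 2 (mod 3).
    So t ≡ 2 (mod 3).
    Then x = 33 + 42·2 = 117, valid modulo lcm(42, 18) = 126: x ≡ 117 (mod 126).
Verify: 117 mod 6 = 3, 117 mod 21 = 12, 117 mod 18 = 9.

x ≡ 117 (mod 126).


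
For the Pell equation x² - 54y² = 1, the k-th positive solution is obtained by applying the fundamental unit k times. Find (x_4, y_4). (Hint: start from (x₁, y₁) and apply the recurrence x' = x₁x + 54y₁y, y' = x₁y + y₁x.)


Step 1: Find the fundamental solution (x₁, y₁) of x² - 54y² = 1.
  Expand √54 as a continued fraction. a₀ = ⌊√54⌋ = 7; iterate m_{k+1} = d_k·a_k − m_k, d_{k+1} = (54 − m_{k+1}²)/d_k, a_{k+1} = ⌊(a₀ + m_{k+1})/d_{k+1}⌋ (starting m₀ = 0, d₀ = 1), with convergents p_k = a_k·p_{k-1} + p_{k-2}, q_k = a_k·q_{k-1} + q_{k-2} (p₋₁ = 1, q₋₁ = 0):
  k = 0: a₀ = 7; p₀/q₀ = 7/1; p₀² − 54·q₀² = 49 − 54 = -5.
  k = 1: m = 7, d = 5, a = ⌊(7 + 7)/5⌋ = 2; p/q = (2·7 + 1)/(2·1 + 0) = 15/2; p² − 54·q² = 225 − 216 = 9.
  k = 2: m = 3, d = 9, a = ⌊(7 + 3)/9⌋ = 1; p/q = (1·15 + 7)/(1·2 + 1) = 22/3; p² − 54·q² = 484 − 486 = -2.
  k = 3: m = 6, d = 2, a = ⌊(7 + 6)/2⌋ = 6; p/q = (6·22 + 15)/(6·3 + 2) = 147/20; p² − 54·q² = 21609 − 21600 = 9.
  k = 4: m = 6, d = 9, a = ⌊(7 + 6)/9⌋ = 1; p/q = (1·147 + 22)/(1·20 + 3) = 169/23; p² − 54·q² = 28561 − 28566 = -5.
  k = 5: m = 3, d = 5, a = ⌊(7 + 3)/5⌋ = 2; p/q = (2·169 + 147)/(2·23 + 20) = 485/66; p² − 54·q² = 235225 − 235224 = 1.
  The first convergent with p² − 54·q² = 1 gives the fundamental solution (x₁, y₁) = (485, 66).
Step 2: Apply the recurrence (x_{n+1}, y_{n+1}) = (x₁x_n + 54y₁y_n, x₁y_n + y₁x_n) repeatedly.
  From (x_1, y_1) = (485, 66): x_2 = 485·485 + 54·66·66 = 470449; y_2 = 485·66 + 66·485 = 64020.
  From (x_2, y_2) = (470449, 64020): x_3 = 485·470449 + 54·66·64020 = 456335045; y_3 = 485·64020 + 66·470449 = 62099334.
  From (x_3, y_3) = (456335045, 62099334): x_4 = 485·456335045 + 54·66·62099334 = 442644523201; y_4 = 485·62099334 + 66·456335045 = 60236289960.
Step 3: Verify x_4² - 54·y_4² = 195934173919840627286401 - 195934173919840627286400 = 1 (should be 1). ✓

(x_1, y_1) = (485, 66); (x_4, y_4) = (442644523201, 60236289960).


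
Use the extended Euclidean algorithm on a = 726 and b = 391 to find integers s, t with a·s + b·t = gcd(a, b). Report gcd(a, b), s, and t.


Euclidean algorithm on (726, 391) — divide until remainder is 0:
  726 = 1 · 391 + 335
  391 = 1 · 335 + 56
  335 = 5 · 56 + 55
  56 = 1 · 55 + 1
  55 = 55 · 1 + 0
gcd(726, 391) = 1.
Track Bezout coefficients alongside the remainders: start with r₀ = 726 = a·1 + b·0 (s = 1, t = 0) and r₁ = 391 = a·0 + b·1 (s = 0, t = 1); each new remainder r_{k+1} = r_{k-1} − q_k·r_k inherits s_{k+1} = s_{k-1} − q_k·s_k, t_{k+1} = t_{k-1} − q_k·t_k, so r_k = a·s_k + b·t_k at every step:
  q = 1: r = 335, s = 1 − 1·0 = 1, t = 0 − 1·1 = -1  (check: 726·1 + 391·(-1) = 335)
  q = 1: r = 56, s = 0 − 1·1 = -1, t = 1 − 1·(-1) = 2  (check: 726·(-1) + 391·2 = 56)
  q = 5: r = 55, s = 1 − 5·(-1) = 6, t = -1 − 5·2 = -11  (check: 726·6 + 391·(-11) = 55)
  q = 1: r = 1, s = -1 − 1·6 = -7, t = 2 − 1·(-11) = 13  (check: 726·(-7) + 391·13 = 1)
The row with r = 1 (the gcd) gives the Bezout coefficients s = -7, t = 13.
Result: 726 · (-7) + 391 · (13) = 1.

gcd(726, 391) = 1; s = -7, t = 13 (check: 726·(-7) + 391·13 = 1).


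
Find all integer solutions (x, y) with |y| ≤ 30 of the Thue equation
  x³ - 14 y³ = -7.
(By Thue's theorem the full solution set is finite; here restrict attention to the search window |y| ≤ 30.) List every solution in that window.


The equation is x³ - 14y³ = -7. For fixed y, x³ = 14·y³ − 7, so a solution requires the RHS to be a perfect cube.
Strategy: iterate y from -30 to 30, compute RHS = 14·y³ − 7, and check whether it is a (positive or negative) perfect cube.
Check small values of y:
  y = 0: RHS = -7 is not a perfect cube.
  y = 1: RHS = 7 is not a perfect cube.
  y = -1: RHS = -21 is not a perfect cube.
  y = 2: RHS = 105 is not a perfect cube.
  y = -2: RHS = -119 is not a perfect cube.
  y = 3: RHS = 371 is not a perfect cube.
  y = -3: RHS = -385 is not a perfect cube.
Continuing the search up to |y| = 30 finds no solutions either.
No (x, y) in the scanned range satisfies the equation.

No integer solutions with |y| ≤ 30.


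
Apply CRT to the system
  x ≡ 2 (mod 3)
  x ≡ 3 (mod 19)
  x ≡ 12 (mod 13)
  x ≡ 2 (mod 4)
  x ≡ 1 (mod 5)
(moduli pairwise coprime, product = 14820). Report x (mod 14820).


Product of moduli M = 3 · 19 · 13 · 4 · 5 = 14820.
Merge one congruence at a time:
  Start: x ≡ 2 (mod 3).
  Combine with x ≡ 3 (mod 19); new modulus lcm = 57.
    Write x = 2 + 3·t and substitute into x ≡ 3 (mod 19): 3·t ≡ 3 − 2 = 1 (mod 19).
    The inverse of 3 mod 19 is 13 (since 3·13 = 39 = 2·19 + 1), so t ≡ 13·1 = 13 ≡ 13 (mod 19).
    Then x = 2 + 3·13 = 41, valid modulo lcm(3, 19) = 57: x ≡ 41 (mod 57).
  Combine with x ≡ 12 (mod 13); new modulus lcm = 741.
    Write x = 41 + 57·t and substitute into x ≡ 12 (mod 13): 57·t ≡ 12 − 41 = -29 (mod 13).
    Reduce coefficients mod 13: 5·t ≡ 10 (mod 13).
    The inverse of 5 mod 13 is 8 (since 5·8 = 40 = 3·13 + 1), so t ≡ 8·10 = 80 ≡ 2 (mod 13).
    Then x = 41 + 57·2 = 155, valid modulo lcm(57, 13) = 741: x ≡ 155 (mod 741).
  Combine with x ≡ 2 (mod 4); new modulus lcm = 2964.
    Write x = 155 + 741·t and substitute into x ≡ 2 (mod 4): 741·t ≡ 2 − 155 = -153 (mod 4).
    Reduce coefficients mod 4: 1·t ≡ 3 (mod 4).
    So t ≡ 3 (mod 4).
    Then x = 155 + 741·3 = 2378, valid modulo lcm(741, 4) = 2964: x ≡ 2378 (mod 2964).
  Combine with x ≡ 1 (mod 5); new modulus lcm = 14820.
    Write x = 2378 + 2964·t and substitute into x ≡ 1 (mod 5): 2964·t ≡ 1 − 2378 = -2377 (mod 5).
    Reduce coefficients mod 5: 4·t ≡ 3 (mod 5).
    The inverse of 4 mod 5 is 4 (since 4·4 = 16 = 3·5 + 1), so t ≡ 4·3 = 12 ≡ 2 (mod 5).
    Then x = 2378 + 2964·2 = 8306, valid modulo lcm(2964, 5) = 14820: x ≡ 8306 (mod 14820).
Verify against each original: 8306 mod 3 = 2, 8306 mod 19 = 3, 8306 mod 13 = 12, 8306 mod 4 = 2, 8306 mod 5 = 1.

x ≡ 8306 (mod 14820).


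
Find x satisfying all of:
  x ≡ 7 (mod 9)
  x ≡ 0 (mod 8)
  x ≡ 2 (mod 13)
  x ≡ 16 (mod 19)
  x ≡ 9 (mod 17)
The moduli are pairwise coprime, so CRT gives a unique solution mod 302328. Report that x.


Product of moduli M = 9 · 8 · 13 · 19 · 17 = 302328.
Merge one congruence at a time:
  Start: x ≡ 7 (mod 9).
  Combine with x ≡ 0 (mod 8); new modulus lcm = 72.
    Write x = 7 + 9·t and substitute into x ≡ 0 (mod 8): 9·t ≡ 0 − 7 = -7 (mod 8).
    Reduce coefficients mod 8: 1·t ≡ 1 (mod 8).
    So t ≡ 1 (mod 8).
    Then x = 7 + 9·1 = 16, valid modulo lcm(9, 8) = 72: x ≡ 16 (mod 72).
  Combine with x ≡ 2 (mod 13); new modulus lcm = 936.
    Write x = 16 + 72·t and substitute into x ≡ 2 (mod 13): 72·t ≡ 2 − 16 = -14 (mod 13).
    Reduce coefficients mod 13: 7·t ≡ 12 (mod 13).
    The inverse of 7 mod 13 is 2 (since 7·2 = 14 = 1·13 + 1), so t ≡ 2·12 = 24 ≡ 11 (mod 13).
    Then x = 16 + 72·11 = 808, valid modulo lcm(72, 13) = 936: x ≡ 808 (mod 936).
  Combine with x ≡ 16 (mod 19); new modulus lcm = 17784.
    Write x = 808 + 936·t and substitute into x ≡ 16 (mod 19): 936·t ≡ 16 − 808 = -792 (mod 19).
    Reduce coefficients mod 19: 5·t ≡ 6 (mod 19).
    The inverse of 5 mod 19 is 4 (since 5·4 = 20 = 1·19 + 1), so t ≡ 4·6 = 24 ≡ 5 (mod 19).
    Then x = 808 + 936·5 = 5488, valid modulo lcm(936, 19) = 17784: x ≡ 5488 (mod 17784).
  Combine with x ≡ 9 (mod 17); new modulus lcm = 302328.
    Write x = 5488 + 17784·t and substitute into x ≡ 9 (mod 17): 17784·t ≡ 9 − 5488 = -5479 (mod 17).
    Reduce coefficients mod 17: 2·t ≡ 12 (mod 17).
    The inverse of 2 mod 17 is 9 (since 2·9 = 18 = 1·17 + 1), so t ≡ 9·12 = 108 ≡ 6 (mod 17).
    Then x = 5488 + 17784·6 = 112192, valid modulo lcm(17784, 17) = 302328: x ≡ 112192 (mod 302328).
Verify against each original: 112192 mod 9 = 7, 112192 mod 8 = 0, 112192 mod 13 = 2, 112192 mod 19 = 16, 112192 mod 17 = 9.

x ≡ 112192 (mod 302328).


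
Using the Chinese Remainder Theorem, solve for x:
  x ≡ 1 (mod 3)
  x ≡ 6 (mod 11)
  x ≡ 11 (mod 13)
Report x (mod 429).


Moduli 3, 11, 13 are pairwise coprime; by CRT there is a unique solution modulo M = 3 · 11 · 13 = 429.
Solve pairwise, accumulating the modulus:
  Start with x ≡ 1 (mod 3).
  Combine with x ≡ 6 (mod 11): since gcd(3, 11) = 1, we get a unique residue mod 33.
    Write x = 1 + 3·t and substitute into x ≡ 6 (mod 11): 3·t ≡ 6 − 1 = 5 (mod 11).
    The inverse of 3 mod 11 is 4 (since 3·4 = 12 = 1·11 + 1), so t ≡ 4·5 = 20 ≡ 9 (mod 11).
    Then x = 1 + 3·9 = 28, valid modulo lcm(3, 11) = 33: x ≡ 28 (mod 33).
  Combine with x ≡ 11 (mod 13): since gcd(33, 13) = 1, we get a unique residue mod 429.
    Write x = 28 + 33·t and substitute into x ≡ 11 (mod 13): 33·t ≡ 11 − 28 = -17 (mod 13).
    Reduce coefficients mod 13: 7·t ≡ 9 (mod 13).
    The inverse of 7 mod 13 is 2 (since 7·2 = 14 = 1·13 + 1), so t ≡ 2·9 = 18 ≡ 5 (mod 13).
    Then x = 28 + 33·5 = 193, valid modulo lcm(33, 13) = 429: x ≡ 193 (mod 429).
Verify: 193 mod 3 = 1 ✓, 193 mod 11 = 6 ✓, 193 mod 13 = 11 ✓.

x ≡ 193 (mod 429).


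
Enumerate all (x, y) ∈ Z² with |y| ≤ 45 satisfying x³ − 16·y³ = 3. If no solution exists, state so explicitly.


The equation is x³ - 16y³ = 3. For fixed y, x³ = 16·y³ + 3, so a solution requires the RHS to be a perfect cube.
Strategy: iterate y from -45 to 45, compute RHS = 16·y³ + 3, and check whether it is a (positive or negative) perfect cube.
Check small values of y:
  y = 0: RHS = 3 is not a perfect cube.
  y = 1: RHS = 19 is not a perfect cube.
  y = -1: RHS = -13 is not a perfect cube.
  y = 2: RHS = 131 is not a perfect cube.
  y = -2: RHS = -125 = (-5)³ ⇒ x = -5 works.
  y = 3: RHS = 435 is not a perfect cube.
  y = -3: RHS = -429 is not a perfect cube.
Continuing the search up to |y| = 45 finds no further solutions beyond those listed.
Collected solutions: (-5, -2).

Solutions (with |y| ≤ 45): (-5, -2).
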